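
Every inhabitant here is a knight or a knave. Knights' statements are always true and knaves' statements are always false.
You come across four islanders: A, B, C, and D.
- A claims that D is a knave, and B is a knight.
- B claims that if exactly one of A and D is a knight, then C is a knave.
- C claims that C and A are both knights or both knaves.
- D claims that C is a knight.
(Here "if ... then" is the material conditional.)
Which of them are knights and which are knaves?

A is a knight, B is a knight, C is a knave, and D is a knave.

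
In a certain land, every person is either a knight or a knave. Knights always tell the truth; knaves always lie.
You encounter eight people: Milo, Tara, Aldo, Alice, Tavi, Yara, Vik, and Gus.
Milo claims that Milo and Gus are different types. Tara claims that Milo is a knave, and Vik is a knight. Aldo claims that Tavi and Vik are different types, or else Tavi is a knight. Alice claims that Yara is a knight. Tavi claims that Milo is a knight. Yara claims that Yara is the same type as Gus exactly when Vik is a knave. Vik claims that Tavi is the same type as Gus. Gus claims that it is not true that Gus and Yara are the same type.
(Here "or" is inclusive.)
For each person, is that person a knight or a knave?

Milo is a knave; "Milo and Gus are different types" is False, as required.
As a knight, Tara's statement "Milo is a knave, and Vik is a knight" should be True; it is.
Aldo is a knight, and the claim "Tavi and Vik are different types, or else Tavi is a knight" is indeed True.
Alice is a knave, and the claim "Yara is a knight" is indeed False.
Tavi is a knave; "Milo is a knight" is False, as required.
Yara (knave): "Yara is the same type as Gus exactly when Vik is a knave" — False. ✓
Since Vik is a knight, "Tavi is the same type as Gus" needs to be True, which holds.
Since Gus is a knave, "it is not true that Gus and Yara are the same type" needs to be False, which holds.

Milo is a knave, Tara is a knight, Aldo is a knight, Alice is a knave, Tavi is a knave, Yara is a knave, Vik is a knight, and Gus is a knave.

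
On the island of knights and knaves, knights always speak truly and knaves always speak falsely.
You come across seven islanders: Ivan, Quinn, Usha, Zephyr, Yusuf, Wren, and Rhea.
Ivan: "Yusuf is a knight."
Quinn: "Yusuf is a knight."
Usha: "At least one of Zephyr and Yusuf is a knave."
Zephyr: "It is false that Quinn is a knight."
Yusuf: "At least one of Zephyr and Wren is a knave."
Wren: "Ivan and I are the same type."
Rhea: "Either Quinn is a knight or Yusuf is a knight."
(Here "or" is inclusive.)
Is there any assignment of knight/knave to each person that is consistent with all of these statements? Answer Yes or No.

One consistent assignment: Ivan=knight, Quinn=knight, Usha=knight, Zephyr=knave, Yusuf=knight, Wren=knight, Rhea=knight.

Yes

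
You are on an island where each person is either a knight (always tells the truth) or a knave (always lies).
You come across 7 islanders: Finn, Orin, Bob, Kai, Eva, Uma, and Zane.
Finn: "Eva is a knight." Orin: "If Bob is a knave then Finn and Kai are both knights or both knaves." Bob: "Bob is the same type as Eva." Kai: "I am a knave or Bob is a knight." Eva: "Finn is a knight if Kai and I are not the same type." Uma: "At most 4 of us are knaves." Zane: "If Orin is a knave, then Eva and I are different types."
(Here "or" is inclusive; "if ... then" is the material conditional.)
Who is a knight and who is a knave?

Finn is a knight; "Eva is a knight" is True, as required.
Orin is a knight; "if Bob is a knave then Finn and Kai are both knights or both knaves" is True, as required.
Bob (knight): "Bob is the same type as Eva" — True. ✓
Kai is a knight; "I am a knave or Bob is a knight" is True, as required.
Eva is a knight, and the claim "Finn is a knight if Kai and I are not the same type" is indeed True.
Uma is a knight, and the claim "at most 4 of us are knaves" is indeed True.
Since Zane is a knight, "if Orin is a knave, then Eva and I are different types" needs to be True, which holds.

Finn is a knight, Orin is a knight, Bob is a knight, Kai is a knight, Eva is a knight, Uma is a knight, and Zane is a knight.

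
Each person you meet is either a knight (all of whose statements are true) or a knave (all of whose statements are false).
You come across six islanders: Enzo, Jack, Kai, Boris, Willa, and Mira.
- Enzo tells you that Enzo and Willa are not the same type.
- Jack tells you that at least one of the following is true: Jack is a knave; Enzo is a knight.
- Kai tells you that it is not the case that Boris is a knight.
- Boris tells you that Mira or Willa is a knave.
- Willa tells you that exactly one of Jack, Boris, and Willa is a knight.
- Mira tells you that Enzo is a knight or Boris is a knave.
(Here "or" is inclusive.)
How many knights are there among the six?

4

The unique consistent assignment is Enzo=knight, Jack=knight, Kai=knave, Boris=knight, Willa=knave, Mira=knight.
That has 4 knights.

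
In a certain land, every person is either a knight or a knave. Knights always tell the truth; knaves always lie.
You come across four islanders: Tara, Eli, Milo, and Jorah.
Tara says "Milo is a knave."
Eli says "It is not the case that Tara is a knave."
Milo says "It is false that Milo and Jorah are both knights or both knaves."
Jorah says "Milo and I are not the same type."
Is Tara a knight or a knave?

Tara is a knight.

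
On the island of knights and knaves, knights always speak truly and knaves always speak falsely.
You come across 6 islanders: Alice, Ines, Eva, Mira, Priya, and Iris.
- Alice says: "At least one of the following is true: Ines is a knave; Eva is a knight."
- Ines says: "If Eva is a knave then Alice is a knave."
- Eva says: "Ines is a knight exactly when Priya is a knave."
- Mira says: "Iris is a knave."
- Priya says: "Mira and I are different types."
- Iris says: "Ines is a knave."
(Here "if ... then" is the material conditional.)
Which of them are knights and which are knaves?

Alice is a knight, Ines is a knave, Eva is a knave, Mira is a knave, Priya is a knave, and Iris is a knight.

Alice is a knight, and the claim "at least one of the following is true: Ines is a knave; Eva is a knight" is indeed true.
Ines is a knave, so "if Eva is a knave then Alice is a knave" must be false — and it is.
Eva is a knave, so "Ines is a knight exactly when Priya is a knave" must be false — and it is.
Since Mira is a knave, "Iris is a knave" needs to be false, which holds.
Priya is a knave, and the claim "Mira and I are different types" is indeed false.
Since Iris is a knight, "Ines is a knave" needs to be true, which holds.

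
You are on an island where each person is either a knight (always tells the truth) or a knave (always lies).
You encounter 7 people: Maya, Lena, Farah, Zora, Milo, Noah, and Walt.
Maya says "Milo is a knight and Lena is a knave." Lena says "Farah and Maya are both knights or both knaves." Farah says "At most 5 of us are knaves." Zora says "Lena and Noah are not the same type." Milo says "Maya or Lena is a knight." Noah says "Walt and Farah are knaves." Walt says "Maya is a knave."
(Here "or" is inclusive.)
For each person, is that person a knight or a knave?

Maya is a knave, Lena is a knave, Farah is a knight, Zora is a knave, Milo is a knave, Noah is a knave, and Walt is a knight.

Maya is a knave; "Milo is a knight and Lena is a knave" is false, as required.
Lena (knave): "Farah and Maya are both knights or both knaves" — false. ✓
Farah (knight): "at most 5 of us are knaves" — true. ✓
Zora is a knave, so "Lena and Noah are not the same type" must be false — and it is.
Milo is a knave, so "Maya or Lena is a knight" must be false — and it is.
Noah is a knave; "Walt and Farah are knaves" is false, as required.
Since Walt is a knight, "Maya is a knave" needs to be true, which holds.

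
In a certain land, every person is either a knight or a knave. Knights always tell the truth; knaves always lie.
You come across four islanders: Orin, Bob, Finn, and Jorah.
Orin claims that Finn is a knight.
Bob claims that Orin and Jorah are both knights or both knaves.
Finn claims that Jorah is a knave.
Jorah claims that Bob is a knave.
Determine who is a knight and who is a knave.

Knights: Jorah. Knaves: Orin, Bob, and Finn.

Orin is a knave, so "Finn is a knight" must be false — and it is.
Bob is a knave, so "Orin and Jorah are both knights or both knaves" must be false — and it is.
Finn is a knave, so "Jorah is a knave" must be false — and it is.
Jorah (knight): "Bob is a knave" — True. ✓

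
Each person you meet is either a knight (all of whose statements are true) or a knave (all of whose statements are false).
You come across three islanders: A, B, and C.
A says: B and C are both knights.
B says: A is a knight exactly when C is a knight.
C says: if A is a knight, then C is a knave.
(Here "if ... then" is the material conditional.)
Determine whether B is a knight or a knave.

B is a knave.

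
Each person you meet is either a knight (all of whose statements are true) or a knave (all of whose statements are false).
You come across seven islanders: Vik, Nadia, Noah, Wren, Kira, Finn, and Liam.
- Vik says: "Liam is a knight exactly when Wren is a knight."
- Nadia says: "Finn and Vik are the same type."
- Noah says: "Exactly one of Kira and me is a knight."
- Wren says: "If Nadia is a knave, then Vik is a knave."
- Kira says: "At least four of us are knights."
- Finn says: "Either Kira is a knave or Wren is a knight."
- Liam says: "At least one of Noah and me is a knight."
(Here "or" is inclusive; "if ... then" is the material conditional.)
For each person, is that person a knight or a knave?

Vik is a knave, Nadia is a knave, Noah is a knave, Wren is a knight, Kira is a knave, Finn is a knight, and Liam is a knave.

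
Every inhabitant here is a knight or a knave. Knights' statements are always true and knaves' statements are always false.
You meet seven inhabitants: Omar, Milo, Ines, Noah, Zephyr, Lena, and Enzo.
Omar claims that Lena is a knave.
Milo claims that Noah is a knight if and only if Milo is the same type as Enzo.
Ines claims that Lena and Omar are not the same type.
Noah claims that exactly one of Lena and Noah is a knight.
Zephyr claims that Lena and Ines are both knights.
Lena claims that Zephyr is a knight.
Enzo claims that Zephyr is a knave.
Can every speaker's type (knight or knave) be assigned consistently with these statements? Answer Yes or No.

Yes

One consistent assignment: Omar=knight, Milo=knight, Ines=knight, Noah=knight, Zephyr=knave, Lena=knave, Enzo=knight.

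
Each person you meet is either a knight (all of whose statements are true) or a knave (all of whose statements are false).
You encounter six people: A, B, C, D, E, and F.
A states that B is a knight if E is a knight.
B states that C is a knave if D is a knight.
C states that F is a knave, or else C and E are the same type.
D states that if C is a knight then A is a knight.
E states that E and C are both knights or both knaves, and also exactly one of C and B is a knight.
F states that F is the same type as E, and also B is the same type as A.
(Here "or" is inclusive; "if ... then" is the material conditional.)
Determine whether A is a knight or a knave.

A is a knight.

Consistent assignments: {A=knight, B=knave, C=knight, D=knight, E=knave, F=knave}
In every consistent assignment, A is a knight.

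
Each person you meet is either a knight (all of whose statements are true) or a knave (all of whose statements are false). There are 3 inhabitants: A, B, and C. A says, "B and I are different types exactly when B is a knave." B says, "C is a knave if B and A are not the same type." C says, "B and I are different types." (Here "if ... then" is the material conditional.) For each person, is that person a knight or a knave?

A is a knight; "B and I are different types exactly when B is a knave" is true, as required.
Since B is a knave, "C is a knave if B and A are not the same type" needs to be false, which holds.
As a knight, C's statement "B and I are different types" should be true; it is.

A is a knight, B is a knave, and C is a knight.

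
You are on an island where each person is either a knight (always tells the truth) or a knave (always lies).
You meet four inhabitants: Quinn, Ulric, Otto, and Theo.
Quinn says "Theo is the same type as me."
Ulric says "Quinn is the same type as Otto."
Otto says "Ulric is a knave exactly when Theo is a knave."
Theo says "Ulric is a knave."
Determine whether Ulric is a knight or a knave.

Consistent assignments: {Quinn=knight, Ulric=knave, Otto=knave, Theo=knight}
In every consistent assignment, Ulric is a knave.

Ulric is a knave.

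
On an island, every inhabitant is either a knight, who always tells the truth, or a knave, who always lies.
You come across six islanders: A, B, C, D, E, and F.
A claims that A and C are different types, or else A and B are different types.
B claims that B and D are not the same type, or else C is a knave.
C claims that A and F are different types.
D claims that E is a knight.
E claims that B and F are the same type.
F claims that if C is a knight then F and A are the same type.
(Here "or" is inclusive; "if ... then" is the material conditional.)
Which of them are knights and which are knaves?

A is a knight, B is a knight, C is a knave, D is a knight, E is a knight, and F is a knight.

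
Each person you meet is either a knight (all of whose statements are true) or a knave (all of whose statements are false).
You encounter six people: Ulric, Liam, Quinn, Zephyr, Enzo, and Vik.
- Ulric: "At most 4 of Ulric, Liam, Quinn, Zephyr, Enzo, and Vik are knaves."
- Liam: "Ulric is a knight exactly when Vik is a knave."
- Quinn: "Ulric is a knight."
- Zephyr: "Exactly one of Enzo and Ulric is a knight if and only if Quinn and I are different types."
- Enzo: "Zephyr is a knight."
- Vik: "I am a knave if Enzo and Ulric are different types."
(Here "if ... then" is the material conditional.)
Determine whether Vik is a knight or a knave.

Vik is a knight.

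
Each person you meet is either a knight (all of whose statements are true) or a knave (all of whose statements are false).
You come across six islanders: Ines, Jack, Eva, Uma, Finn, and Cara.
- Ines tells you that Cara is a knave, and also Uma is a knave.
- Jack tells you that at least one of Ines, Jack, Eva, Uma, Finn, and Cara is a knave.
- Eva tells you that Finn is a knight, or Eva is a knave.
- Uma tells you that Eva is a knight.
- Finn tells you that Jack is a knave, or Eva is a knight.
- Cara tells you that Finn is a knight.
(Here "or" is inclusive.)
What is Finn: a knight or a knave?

Finn is a knight.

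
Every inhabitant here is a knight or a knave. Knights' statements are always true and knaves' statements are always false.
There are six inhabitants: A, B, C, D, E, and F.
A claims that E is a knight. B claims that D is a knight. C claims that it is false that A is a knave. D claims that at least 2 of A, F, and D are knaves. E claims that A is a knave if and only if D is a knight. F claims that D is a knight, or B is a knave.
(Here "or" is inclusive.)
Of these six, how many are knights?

4

The unique consistent assignment is A=knight, B=knave, C=knight, D=knave, E=knight, F=knight.
That has 4 knights.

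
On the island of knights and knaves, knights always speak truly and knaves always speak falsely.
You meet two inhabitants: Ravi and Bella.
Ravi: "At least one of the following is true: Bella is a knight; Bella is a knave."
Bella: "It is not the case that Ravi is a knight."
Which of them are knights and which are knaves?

As a knight, Ravi's statement "at least one of the following is true: Bella is a knight; Bella is a knave" should be true; it is.
Bella (knave): "it is not the case that Ravi is a knight" — false. ✓

Knights: Ravi. Knaves: Bella.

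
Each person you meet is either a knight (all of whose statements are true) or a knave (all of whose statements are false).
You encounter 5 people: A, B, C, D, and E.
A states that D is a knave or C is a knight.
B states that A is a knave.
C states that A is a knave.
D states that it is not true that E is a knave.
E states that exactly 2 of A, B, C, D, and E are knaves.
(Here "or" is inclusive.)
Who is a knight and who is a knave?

A is a knight; "D is a knave or C is a knight" is true, as required.
Since B is a knave, "A is a knave" needs to be false, which holds.
As a knave, C's statement "A is a knave" should be false; it is.
D (knave): "it is not true that E is a knave" — false. ✓
E is a knave; "exactly 2 of A, B, C, D, and E are knaves" is false, as required.

A is a knight, B is a knave, C is a knave, D is a knave, and E is a knave.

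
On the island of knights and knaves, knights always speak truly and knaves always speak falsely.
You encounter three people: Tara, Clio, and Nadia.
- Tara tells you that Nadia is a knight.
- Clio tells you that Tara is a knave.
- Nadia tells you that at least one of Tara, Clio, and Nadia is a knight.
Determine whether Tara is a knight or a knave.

Tara is a knight.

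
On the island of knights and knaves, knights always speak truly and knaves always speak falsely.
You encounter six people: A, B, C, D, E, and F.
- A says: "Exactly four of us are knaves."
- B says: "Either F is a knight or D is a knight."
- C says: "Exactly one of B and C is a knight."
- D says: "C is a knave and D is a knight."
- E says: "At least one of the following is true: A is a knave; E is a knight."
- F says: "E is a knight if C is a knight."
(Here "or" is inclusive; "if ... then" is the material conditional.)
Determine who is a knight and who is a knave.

A is a knight, B is a knave, C is a knight, D is a knave, E is a knave, and F is a knave.

A is a knight, and the claim "exactly four of us are knaves" is indeed True.
B is a knave, and the claim "either F is a knight or D is a knight" is indeed false.
Since C is a knight, "exactly one of B and C is a knight" needs to be True, which holds.
D (knave): "C is a knave and D is a knight" — false. ✓
Since E is a knave, "at least one of the following is true: A is a knave; E is a knight" needs to be false, which holds.
F is a knave; "E is a knight if C is a knight" is false, as required.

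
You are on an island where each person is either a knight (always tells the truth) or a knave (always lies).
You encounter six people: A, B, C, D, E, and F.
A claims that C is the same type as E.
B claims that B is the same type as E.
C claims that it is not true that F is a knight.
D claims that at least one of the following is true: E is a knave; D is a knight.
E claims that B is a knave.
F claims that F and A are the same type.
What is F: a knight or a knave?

F is a knave.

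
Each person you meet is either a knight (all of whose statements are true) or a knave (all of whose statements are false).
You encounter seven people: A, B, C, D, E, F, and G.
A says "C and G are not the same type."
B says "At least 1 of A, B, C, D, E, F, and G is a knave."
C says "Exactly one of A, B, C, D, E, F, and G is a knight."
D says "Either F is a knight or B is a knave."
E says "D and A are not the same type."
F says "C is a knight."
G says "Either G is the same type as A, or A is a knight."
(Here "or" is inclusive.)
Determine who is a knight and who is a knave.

Knights: A, B, E, and G. Knaves: C, D, and F.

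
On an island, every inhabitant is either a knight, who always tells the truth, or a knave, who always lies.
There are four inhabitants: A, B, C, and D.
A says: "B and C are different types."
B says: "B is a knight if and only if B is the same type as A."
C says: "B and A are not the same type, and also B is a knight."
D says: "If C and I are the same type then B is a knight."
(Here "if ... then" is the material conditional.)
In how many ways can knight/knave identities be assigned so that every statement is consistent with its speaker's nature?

3

Consistent assignments:
  A=knight, B=knight, C=knave, D=knight
  A=knave, B=knave, C=knave, D=knight
  A=knave, B=knave, C=knave, D=knave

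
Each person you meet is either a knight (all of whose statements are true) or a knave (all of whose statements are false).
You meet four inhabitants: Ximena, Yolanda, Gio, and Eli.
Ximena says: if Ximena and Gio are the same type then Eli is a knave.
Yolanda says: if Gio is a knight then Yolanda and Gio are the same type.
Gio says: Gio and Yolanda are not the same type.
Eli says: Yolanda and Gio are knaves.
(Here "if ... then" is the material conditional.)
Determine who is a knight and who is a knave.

Ximena is a knight, so "if Ximena and Gio are the same type then Eli is a knave" must be True — and it is.
Since Yolanda is a knave, "if Gio is a knight then Yolanda and Gio are the same type" needs to be False, which holds.
Gio is a knight; "Gio and Yolanda are not the same type" is True, as required.
Since Eli is a knave, "Yolanda and Gio are knaves" needs to be False, which holds.

Knights: Ximena and Gio. Knaves: Yolanda and Eli.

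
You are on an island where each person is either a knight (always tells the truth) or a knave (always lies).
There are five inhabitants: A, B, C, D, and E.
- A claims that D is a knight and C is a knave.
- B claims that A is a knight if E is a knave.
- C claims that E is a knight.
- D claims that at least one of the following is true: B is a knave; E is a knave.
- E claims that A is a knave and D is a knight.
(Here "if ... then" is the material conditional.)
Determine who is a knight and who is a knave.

A is a knight, B is a knight, C is a knave, D is a knight, and E is a knave.

Suppose A is a knave. Then A's statement "D is a knight and C is a knave" would have to be false. Checking the 16 ways to assign the others, none is consistent with every speaker.
(For instance, with B=knight, C=knave, D=knight, E=knave, A's claim "D is a knight and C is a knave" comes out true where it would need to be false.)
So A must be a knight, making "D is a knight and C is a knave" true. Taking A=knight, B=knight, C=knave, D=knight, E=knave, each remaining statement checks out:
  B (knight): "A is a knight if E is a knave" — true. ✓
  C (knave): "E is a knight" — false. ✓
  D (knight): "at least one of the following is true: B is a knave; E is a knave" — true. ✓
  E (knave): "A is a knave and D is a knight" — false. ✓
This is the unique consistent assignment.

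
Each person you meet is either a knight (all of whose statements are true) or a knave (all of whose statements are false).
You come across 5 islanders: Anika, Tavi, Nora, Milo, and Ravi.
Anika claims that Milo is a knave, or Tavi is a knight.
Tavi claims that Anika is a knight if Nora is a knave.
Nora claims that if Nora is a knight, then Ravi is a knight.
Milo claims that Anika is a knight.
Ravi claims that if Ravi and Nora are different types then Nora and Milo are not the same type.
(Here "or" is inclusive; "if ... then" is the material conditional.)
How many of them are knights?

5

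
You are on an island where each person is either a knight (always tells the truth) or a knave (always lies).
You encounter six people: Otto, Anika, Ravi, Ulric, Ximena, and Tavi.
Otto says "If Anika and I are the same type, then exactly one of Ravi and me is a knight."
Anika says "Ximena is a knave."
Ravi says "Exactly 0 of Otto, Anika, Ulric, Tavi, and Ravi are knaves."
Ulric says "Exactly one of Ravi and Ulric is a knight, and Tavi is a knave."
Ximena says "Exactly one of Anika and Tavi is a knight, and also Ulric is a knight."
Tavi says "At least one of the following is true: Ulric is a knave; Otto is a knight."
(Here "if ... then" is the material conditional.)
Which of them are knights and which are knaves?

Otto (knight): "if Anika and I are the same type, then exactly one of Ravi and me is a knight" — true. ✓
Since Anika is a knight, "Ximena is a knave" needs to be true, which holds.
As a knave, Ravi's statement "exactly 0 of Otto, Anika, Ulric, Tavi, and Ravi are knaves" should be False; it is.
As a knave, Ulric's statement "exactly one of Ravi and Ulric is a knight, and Tavi is a knave" should be False; it is.
Ximena is a knave; "exactly one of Anika and Tavi is a knight, and also Ulric is a knight" is False, as required.
Tavi is a knight, so "at least one of the following is true: Ulric is a knave; Otto is a knight" must be true — and it is.

Knights: Otto, Anika, and Tavi. Knaves: Ravi, Ulric, and Ximena.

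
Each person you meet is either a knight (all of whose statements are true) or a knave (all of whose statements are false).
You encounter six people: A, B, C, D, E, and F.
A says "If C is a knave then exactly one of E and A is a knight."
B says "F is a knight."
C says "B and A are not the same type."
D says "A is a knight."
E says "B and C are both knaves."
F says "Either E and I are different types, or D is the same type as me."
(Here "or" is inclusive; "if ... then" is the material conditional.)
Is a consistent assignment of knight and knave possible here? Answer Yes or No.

Yes

One consistent assignment: A=knight, B=knight, C=knave, D=knight, E=knave, F=knight.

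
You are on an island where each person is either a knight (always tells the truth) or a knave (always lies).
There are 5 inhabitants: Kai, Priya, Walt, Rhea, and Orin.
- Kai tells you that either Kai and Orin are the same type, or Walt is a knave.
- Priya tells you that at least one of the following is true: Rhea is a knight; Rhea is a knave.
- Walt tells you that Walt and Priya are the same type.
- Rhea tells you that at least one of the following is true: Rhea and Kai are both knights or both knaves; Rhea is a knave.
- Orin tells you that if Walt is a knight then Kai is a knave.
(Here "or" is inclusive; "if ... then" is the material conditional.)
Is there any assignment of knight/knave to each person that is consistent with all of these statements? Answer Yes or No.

One consistent assignment: Kai=knight, Priya=knight, Walt=knave, Rhea=knight, Orin=knight.

Yes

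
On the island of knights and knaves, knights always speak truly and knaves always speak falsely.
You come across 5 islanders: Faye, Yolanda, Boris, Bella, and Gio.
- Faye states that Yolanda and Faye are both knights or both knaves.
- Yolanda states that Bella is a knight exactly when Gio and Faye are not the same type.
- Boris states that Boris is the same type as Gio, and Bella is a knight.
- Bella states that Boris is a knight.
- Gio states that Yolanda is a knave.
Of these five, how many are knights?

1

The unique consistent assignment is Faye=knave, Yolanda=knight, Boris=knave, Bella=knave, Gio=knave.
That has 1 knight.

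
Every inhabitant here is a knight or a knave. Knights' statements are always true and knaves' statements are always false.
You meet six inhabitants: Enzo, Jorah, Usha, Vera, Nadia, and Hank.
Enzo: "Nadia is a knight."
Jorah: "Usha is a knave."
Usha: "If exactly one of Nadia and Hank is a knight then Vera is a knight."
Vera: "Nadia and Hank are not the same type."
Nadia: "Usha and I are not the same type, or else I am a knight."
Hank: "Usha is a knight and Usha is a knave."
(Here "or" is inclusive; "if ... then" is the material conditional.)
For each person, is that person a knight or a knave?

Enzo (knight): "Nadia is a knight" — True. ✓
Jorah is a knave; "Usha is a knave" is False, as required.
Usha is a knight, and the claim "if exactly one of Nadia and Hank is a knight then Vera is a knight" is indeed True.
As a knight, Vera's statement "Nadia and Hank are not the same type" should be True; it is.
Nadia is a knight, and the claim "Usha and I are not the same type, or else I am a knight" is indeed True.
Hank is a knave; "Usha is a knight and Usha is a knave" is False, as required.

Enzo is a knight, Jorah is a knave, Usha is a knight, Vera is a knight, Nadia is a knight, and Hank is a knave.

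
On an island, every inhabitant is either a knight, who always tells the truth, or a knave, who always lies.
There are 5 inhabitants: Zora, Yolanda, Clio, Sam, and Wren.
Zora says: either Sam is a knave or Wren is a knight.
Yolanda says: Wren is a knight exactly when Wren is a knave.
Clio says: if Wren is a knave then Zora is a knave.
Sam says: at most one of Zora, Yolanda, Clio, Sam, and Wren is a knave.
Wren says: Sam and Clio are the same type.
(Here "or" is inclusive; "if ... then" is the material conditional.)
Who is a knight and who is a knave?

Zora is a knight, Yolanda is a knave, Clio is a knight, Sam is a knight, and Wren is a knight.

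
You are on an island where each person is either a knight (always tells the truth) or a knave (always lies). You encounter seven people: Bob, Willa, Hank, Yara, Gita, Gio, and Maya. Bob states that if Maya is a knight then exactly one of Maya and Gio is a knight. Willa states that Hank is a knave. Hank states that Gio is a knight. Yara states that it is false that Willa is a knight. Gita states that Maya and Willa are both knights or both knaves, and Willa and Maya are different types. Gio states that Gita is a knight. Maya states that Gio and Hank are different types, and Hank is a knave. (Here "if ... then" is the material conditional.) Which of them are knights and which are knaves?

Knights: Bob and Willa. Knaves: Hank, Yara, Gita, Gio, and Maya.

Bob is a knight, and the claim "if Maya is a knight then exactly one of Maya and Gio is a knight" is indeed true.
Willa is a knight, and the claim "Hank is a knave" is indeed true.
Hank (knave): "Gio is a knight" — False. ✓
Since Yara is a knave, "it is false that Willa is a knight" needs to be False, which holds.
As a knave, Gita's statement "Maya and Willa are both knights or both knaves, and Willa and Maya are different types" should be False; it is.
Gio is a knave, so "Gita is a knight" must be False — and it is.
Maya (knave): "Gio and Hank are different types, and Hank is a knave" — False. ✓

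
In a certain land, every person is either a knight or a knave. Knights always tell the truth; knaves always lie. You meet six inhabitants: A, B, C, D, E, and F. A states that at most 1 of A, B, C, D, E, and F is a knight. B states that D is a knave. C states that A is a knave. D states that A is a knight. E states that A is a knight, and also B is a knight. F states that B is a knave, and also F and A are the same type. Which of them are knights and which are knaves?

A is a knave, B is a knight, C is a knight, D is a knave, E is a knave, and F is a knave.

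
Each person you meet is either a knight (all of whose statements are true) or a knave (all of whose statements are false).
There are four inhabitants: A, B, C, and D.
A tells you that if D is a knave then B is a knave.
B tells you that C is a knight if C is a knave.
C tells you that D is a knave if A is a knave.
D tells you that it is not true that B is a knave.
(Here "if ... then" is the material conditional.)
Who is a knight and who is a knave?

A is a knight, so "if D is a knave then B is a knave" must be True — and it is.
As a knight, B's statement "C is a knight if C is a knave" should be True; it is.
C is a knight, and the claim "D is a knave if A is a knave" is indeed True.
D is a knight, so "it is not true that B is a knave" must be True — and it is.

A is a knight, B is a knight, C is a knight, and D is a knight.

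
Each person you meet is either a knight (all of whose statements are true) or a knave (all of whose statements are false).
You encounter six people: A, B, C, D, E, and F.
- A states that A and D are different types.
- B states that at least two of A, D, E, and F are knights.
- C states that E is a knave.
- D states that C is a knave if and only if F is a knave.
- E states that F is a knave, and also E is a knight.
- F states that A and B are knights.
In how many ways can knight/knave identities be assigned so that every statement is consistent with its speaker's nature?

2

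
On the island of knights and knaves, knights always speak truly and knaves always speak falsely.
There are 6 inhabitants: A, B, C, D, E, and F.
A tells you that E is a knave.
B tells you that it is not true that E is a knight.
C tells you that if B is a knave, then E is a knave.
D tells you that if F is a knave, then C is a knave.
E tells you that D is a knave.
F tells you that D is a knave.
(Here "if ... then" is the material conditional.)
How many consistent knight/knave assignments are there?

0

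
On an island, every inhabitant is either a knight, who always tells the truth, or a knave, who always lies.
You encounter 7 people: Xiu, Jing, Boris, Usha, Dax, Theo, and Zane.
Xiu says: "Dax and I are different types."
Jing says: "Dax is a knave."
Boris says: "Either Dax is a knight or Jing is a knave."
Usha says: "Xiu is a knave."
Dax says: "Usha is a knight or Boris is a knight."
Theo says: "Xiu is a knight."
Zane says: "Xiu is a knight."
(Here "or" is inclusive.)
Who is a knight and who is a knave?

Xiu (knight): "Dax and I are different types" — True. ✓
Jing is a knight, and the claim "Dax is a knave" is indeed True.
Boris (knave): "either Dax is a knight or Jing is a knave" — false. ✓
Usha (knave): "Xiu is a knave" — false. ✓
Dax is a knave; "Usha is a knight or Boris is a knight" is false, as required.
Theo (knight): "Xiu is a knight" — True. ✓
Zane is a knight, and the claim "Xiu is a knight" is indeed True.

Xiu is a knight, Jing is a knight, Boris is a knave, Usha is a knave, Dax is a knave, Theo is a knight, and Zane is a knight.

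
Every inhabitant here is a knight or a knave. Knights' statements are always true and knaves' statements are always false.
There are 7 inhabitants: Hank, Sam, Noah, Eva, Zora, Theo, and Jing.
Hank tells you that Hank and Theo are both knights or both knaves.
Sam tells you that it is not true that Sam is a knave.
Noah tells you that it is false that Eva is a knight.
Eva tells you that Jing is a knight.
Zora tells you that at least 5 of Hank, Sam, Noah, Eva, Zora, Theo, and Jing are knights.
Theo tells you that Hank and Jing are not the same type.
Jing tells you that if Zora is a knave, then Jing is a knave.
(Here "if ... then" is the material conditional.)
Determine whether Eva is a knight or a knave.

Eva is a knight.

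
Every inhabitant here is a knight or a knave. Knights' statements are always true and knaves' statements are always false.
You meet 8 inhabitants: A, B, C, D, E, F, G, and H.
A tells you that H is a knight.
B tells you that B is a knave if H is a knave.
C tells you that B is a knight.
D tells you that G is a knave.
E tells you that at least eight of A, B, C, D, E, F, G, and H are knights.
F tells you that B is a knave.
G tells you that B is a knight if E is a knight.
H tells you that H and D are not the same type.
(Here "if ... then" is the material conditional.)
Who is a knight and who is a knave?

A (knight): "H is a knight" — true. ✓
As a knight, B's statement "B is a knave if H is a knave" should be true; it is.
C (knight): "B is a knight" — true. ✓
D is a knave; "G is a knave" is False, as required.
As a knave, E's statement "at least eight of A, B, C, D, E, F, G, and H are knights" should be False; it is.
F is a knave; "B is a knave" is False, as required.
As a knight, G's statement "B is a knight if E is a knight" should be true; it is.
H is a knight, so "H and D are not the same type" must be true — and it is.

A is a knight, B is a knight, C is a knight, D is a knave, E is a knave, F is a knave, G is a knight, and H is a knight.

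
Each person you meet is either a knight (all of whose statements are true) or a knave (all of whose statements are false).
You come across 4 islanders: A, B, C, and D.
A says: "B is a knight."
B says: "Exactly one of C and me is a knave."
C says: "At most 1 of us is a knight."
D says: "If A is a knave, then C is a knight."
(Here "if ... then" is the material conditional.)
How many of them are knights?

3

The unique consistent assignment is A=knight, B=knight, C=knave, D=knight.
That has 3 knights.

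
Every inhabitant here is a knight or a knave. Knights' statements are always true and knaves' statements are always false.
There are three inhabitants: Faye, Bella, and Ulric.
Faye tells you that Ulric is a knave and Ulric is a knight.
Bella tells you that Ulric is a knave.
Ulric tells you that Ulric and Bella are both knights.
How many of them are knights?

1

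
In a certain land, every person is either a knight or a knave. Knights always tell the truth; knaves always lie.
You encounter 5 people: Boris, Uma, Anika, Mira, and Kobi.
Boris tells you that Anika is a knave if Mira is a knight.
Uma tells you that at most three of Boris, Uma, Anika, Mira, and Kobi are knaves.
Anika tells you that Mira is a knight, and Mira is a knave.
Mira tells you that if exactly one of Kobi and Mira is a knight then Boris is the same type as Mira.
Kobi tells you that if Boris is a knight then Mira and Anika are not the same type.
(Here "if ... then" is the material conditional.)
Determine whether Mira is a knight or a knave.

Mira is a knight.

Consistent assignments: {Boris=knight, Uma=knight, Anika=knave, Mira=knight, Kobi=knight}
In every consistent assignment, Mira is a knight.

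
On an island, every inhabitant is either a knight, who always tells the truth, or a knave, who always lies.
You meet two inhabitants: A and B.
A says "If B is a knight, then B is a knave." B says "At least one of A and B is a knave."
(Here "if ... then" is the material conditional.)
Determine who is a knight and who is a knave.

A is a knave and B is a knight.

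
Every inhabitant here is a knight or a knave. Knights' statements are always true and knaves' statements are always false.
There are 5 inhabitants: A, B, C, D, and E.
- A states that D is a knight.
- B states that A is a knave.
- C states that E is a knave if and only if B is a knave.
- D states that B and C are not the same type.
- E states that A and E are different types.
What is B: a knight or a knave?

B is a knight.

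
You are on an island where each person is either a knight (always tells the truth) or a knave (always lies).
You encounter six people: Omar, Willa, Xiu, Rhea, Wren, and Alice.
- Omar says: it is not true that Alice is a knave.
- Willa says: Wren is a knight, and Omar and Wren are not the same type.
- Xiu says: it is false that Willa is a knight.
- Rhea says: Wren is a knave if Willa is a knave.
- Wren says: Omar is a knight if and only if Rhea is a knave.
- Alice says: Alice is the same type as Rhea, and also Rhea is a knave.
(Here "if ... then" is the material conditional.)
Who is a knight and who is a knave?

Knights: Willa, Rhea, and Wren. Knaves: Omar, Xiu, and Alice.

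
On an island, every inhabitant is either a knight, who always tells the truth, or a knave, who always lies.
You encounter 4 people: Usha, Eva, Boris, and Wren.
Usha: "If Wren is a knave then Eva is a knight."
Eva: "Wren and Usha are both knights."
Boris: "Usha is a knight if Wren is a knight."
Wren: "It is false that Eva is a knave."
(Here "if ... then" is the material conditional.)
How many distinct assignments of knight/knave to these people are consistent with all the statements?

Consistent assignments:
  Usha=knight, Eva=knight, Boris=knight, Wren=knight
  Usha=knave, Eva=knave, Boris=knight, Wren=knave

2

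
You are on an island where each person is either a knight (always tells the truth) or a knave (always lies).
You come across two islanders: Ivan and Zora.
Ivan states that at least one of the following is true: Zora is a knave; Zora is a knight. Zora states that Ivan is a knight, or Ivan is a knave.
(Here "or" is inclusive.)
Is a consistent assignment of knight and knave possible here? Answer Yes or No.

Yes

One consistent assignment: Ivan=knight, Zora=knight.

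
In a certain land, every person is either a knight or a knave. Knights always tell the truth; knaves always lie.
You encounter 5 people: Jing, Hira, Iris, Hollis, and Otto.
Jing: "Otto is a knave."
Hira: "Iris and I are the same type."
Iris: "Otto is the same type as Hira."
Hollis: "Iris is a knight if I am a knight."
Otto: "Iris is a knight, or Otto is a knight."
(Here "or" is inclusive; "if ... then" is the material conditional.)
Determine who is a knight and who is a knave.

Jing is a knave, Hira is a knight, Iris is a knight, Hollis is a knight, and Otto is a knight.

Jing (knave): "Otto is a knave" — false. ✓
Since Hira is a knight, "Iris and I are the same type" needs to be true, which holds.
Iris is a knight, so "Otto is the same type as Hira" must be true — and it is.
Hollis is a knight, so "Iris is a knight if I am a knight" must be true — and it is.
Otto is a knight; "Iris is a knight, or Otto is a knight" is true, as required.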